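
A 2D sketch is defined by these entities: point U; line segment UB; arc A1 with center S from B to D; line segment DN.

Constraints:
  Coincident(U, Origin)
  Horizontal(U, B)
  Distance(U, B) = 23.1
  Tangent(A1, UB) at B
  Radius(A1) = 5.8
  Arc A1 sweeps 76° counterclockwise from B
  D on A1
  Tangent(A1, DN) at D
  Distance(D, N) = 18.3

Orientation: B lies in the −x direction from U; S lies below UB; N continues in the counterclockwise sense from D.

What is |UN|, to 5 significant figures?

39.875

U is at the origin; UB is horizontal with |UB| = 23.1 and B on the −x side, so B = (-23.100, 0.0000). Since A1 is tangent to UB there, SB ⟂ UB, so S = B + (0, -5.8) = (-23.100, -5.8000). On A1, B sits at bearing 90° from S; a 76° counterclockwise sweep puts D at bearing 166°, so D = S + 5.8·(cos 166°, sin 166°) = (-28.728, -4.3969). A1 meets DN tangentially, so SD is at right angles to DN, so DN runs along (−sin 166°, cos 166°); with |DN| = 18.3, N = (-33.155, -22.153). Then |UN| = |N − U| = 39.875.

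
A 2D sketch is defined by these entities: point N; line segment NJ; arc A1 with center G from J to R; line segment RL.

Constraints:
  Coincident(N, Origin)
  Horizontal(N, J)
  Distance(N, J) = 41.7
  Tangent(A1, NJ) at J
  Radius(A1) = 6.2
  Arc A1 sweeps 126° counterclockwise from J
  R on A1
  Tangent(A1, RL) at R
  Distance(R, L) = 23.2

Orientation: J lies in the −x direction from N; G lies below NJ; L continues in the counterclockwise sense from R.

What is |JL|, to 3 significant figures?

29.9

N is at the origin; N and J share the same y with |NJ| = 41.7 and J on the −x side, so J = (-41.7, 0.00). Since A1 is tangent to NJ there, GJ ⟂ NJ, so G = J + (0, -6.2) = (-41.7, -6.20). On A1, J sits at bearing 90° from G; a 126° counterclockwise sweep puts R at bearing 216°, so R = G + 6.2·(cos 216°, sin 216°) = (-46.7, -9.84). A1 meets RL tangentially, so GR is at right angles to RL, so RL runs along (−sin 216°, cos 216°); with |RL| = 23.2, L = (-33.1, -28.6). Then |JL| = |L − J| = 29.9.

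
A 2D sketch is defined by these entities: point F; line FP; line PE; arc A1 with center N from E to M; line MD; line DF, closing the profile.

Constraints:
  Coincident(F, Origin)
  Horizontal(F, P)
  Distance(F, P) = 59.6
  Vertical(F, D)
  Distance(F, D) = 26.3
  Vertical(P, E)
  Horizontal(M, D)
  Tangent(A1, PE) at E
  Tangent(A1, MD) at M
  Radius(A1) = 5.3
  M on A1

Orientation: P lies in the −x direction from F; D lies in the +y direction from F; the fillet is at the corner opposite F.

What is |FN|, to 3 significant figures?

58.2

F is at the origin; FP is horizontal with |FP| = 59.6 and P on the −x side, so P = (-59.6, 0.00). F and D share the same x with |FD| = 26.3 and D on the +y side, so D = (0.00, 26.3). The virtual corner opposite F is at (-59.6, 26.3). Since A1 is tangent to PE there, NE ⟂ PE and the tangent condition forces NM to be normal to MD, with radius 5.3, so the center N sits 5.3 in from both sides at N = (-54.3, 21.0). Then |FN| = |N − F| = 58.2.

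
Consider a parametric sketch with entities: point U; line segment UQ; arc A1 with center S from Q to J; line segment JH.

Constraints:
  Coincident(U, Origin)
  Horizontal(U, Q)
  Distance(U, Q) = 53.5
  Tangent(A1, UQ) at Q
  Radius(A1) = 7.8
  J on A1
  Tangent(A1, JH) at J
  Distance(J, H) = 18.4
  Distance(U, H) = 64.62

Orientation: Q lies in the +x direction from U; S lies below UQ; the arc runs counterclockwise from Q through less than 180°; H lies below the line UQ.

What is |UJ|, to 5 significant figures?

48.995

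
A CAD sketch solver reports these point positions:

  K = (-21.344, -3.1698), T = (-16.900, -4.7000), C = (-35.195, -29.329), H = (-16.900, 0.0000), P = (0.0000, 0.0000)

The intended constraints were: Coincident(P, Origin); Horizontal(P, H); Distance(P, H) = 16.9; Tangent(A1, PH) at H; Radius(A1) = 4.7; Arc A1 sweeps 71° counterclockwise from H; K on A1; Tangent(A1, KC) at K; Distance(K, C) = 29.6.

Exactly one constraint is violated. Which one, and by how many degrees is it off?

Tangent(A1, KC) at K — off by 8.90°.

P = (0.00, 0.00) ✓; P.y = 0.00, H.y = 0.00 ✓; |PH| = 16.90 ✓; ∠(TH, HP) = 90.00° ✓; |TH| = 4.700 ✓; bearing(T→K) − bearing(T→H) = 71.00° ✓; |TK| = 4.700 ✓; ∠(TK, KC) = 98.90° ✗; |KC| = 29.60 ✓.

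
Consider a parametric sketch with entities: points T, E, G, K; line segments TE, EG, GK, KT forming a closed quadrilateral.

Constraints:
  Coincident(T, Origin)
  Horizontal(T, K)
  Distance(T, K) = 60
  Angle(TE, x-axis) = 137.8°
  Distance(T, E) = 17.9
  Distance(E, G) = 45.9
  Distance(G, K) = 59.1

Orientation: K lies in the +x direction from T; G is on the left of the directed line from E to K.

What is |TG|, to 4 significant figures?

47.98

Checks: |EG| = 45.90 ✓; |GK| = 59.10 ✓.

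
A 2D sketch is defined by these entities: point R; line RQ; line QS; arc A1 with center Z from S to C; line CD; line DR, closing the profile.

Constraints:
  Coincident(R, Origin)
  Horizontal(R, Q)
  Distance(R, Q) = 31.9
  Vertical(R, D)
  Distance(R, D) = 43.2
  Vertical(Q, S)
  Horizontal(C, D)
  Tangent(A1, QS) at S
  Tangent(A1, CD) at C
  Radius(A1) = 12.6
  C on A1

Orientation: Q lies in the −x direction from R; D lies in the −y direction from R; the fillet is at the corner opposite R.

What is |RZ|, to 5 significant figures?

36.178

R and D share the same x with |RD| = 43.2 and D on the −y side, so D = (0.0000, -43.200). The virtual corner opposite R is at (-31.900, -43.200). A1 meets QS tangentially, so ZS is at right angles to QS and A1 meets CD tangentially, so ZC is at right angles to CD, with radius 12.6, so the center Z sits 12.6 in from both sides at Z = (-19.300, -30.600). Then |RZ| = |Z − R| = 36.178.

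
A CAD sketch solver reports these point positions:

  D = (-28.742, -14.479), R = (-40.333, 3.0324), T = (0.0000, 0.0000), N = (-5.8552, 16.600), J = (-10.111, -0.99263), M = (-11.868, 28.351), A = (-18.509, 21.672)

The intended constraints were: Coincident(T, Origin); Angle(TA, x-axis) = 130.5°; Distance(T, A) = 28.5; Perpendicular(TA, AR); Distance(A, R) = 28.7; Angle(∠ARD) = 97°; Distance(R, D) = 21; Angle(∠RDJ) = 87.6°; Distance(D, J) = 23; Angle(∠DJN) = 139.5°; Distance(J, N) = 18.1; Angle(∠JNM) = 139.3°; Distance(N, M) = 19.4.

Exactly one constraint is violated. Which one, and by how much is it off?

Distance(N, M) = 19.4 — off by 6.20.

T = (0.00, 0.00) ✓; TA at 130.5° ✓; |TA| = 28.50 ✓; ∠(TA, AR) = 90.00° ✓; |AR| = 28.70 ✓; ∠ARD = 97.00° ✓; |RD| = 21.00 ✓; ∠RDJ = 87.60° ✓; |DJ| = 23.00 ✓; ∠DJN = 139.5° ✓; |JN| = 18.10 ✓; ∠JNM = 139.3° ✓; |NM| = 13.20 ✗.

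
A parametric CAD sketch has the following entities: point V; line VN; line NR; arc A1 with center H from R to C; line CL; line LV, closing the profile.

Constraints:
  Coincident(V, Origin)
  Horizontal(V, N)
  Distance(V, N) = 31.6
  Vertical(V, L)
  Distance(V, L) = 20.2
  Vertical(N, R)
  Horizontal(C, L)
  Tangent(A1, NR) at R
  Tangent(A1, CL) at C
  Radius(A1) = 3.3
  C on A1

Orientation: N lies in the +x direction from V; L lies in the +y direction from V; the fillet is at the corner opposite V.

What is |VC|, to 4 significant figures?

34.77

V is at the origin; VN is horizontal with |VN| = 31.6 and N on the +x side, so N = (31.60, 0.000). V and L share the same x with |VL| = 20.2 and L on the +y side, so L = (0.000, 20.20). The virtual corner opposite V is at (31.60, 20.20). Since A1 is tangent to NR there, HR ⟂ NR and tangency of A1 to CL means the radius HC is perpendicular to CL, with radius 3.3, so the center H sits 3.3 in from both sides at H = (28.30, 16.90). That places the tangent points at R = (31.60, 16.90) on NR and C = (28.30, 20.20) on CL. Then |VC| = |C − V| = 34.77.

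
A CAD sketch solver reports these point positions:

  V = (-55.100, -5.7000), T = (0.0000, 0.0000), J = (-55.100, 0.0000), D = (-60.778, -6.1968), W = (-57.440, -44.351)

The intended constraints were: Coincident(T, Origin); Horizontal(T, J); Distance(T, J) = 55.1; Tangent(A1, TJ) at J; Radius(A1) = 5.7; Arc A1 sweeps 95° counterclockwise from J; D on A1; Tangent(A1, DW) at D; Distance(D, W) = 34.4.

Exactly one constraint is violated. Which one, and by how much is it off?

Distance(D, W) = 34.4 — off by 3.90.

T = (0.00, 0.00) ✓; T.y = 0.00, J.y = 0.00 ✓; |TJ| = 55.10 ✓; ∠(VJ, JT) = 90.00° ✓; |VJ| = 5.700 ✓; bearing(V→D) − bearing(V→J) = 95.00° ✓; |VD| = 5.700 ✓; ∠(VD, DW) = 90.00° ✓; |DW| = 38.30 ✗.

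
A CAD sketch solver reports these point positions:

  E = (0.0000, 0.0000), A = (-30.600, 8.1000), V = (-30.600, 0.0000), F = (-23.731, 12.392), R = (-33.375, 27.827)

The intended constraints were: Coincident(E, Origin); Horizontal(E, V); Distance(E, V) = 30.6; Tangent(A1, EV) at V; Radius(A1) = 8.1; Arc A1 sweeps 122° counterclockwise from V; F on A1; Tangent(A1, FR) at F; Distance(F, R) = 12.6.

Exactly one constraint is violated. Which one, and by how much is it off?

Distance(F, R) = 12.6 — off by 5.60.

E = (0.00, 0.00) ✓; E.y = 0.00, V.y = 0.00 ✓; |EV| = 30.60 ✓; ∠(AV, VE) = 90.00° ✓; |AV| = 8.100 ✓; bearing(A→F) − bearing(A→V) = 122.0° ✓; |AF| = 8.100 ✓; ∠(AF, FR) = 90.00° ✓; |FR| = 18.20 ✗.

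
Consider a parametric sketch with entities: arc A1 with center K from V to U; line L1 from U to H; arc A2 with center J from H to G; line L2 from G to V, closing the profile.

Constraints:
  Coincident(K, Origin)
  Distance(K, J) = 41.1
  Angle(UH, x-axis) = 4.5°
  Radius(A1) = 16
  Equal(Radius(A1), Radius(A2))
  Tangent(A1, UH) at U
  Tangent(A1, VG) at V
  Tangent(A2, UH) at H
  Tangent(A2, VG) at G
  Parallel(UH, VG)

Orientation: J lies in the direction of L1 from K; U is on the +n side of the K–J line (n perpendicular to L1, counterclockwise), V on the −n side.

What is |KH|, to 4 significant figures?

44.10

Tangency of A1 to both parallel lines with radius 16.0 puts U and V at K ± 16.0·n: U = (-1.255, 15.95), V = (1.255, -15.95). Equal radii place H and G the same way about J: H = J + 16.0·n = (39.72, 19.18), G = J − 16.0·n = (42.23, -12.73). Then |KH| = |H − K| = 44.10.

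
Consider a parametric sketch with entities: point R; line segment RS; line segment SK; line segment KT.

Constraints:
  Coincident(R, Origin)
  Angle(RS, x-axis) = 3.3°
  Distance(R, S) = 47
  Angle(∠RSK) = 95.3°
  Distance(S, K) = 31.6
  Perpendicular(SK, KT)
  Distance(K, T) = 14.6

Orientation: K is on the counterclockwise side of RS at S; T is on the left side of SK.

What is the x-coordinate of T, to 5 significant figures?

33.434

R is at the origin; RS runs at 3.3° with length 47.0, so S = 47.0·(cos 3.3°, sin 3.3°) = (46.922, 2.7055). ∠RSK = 95.3°, so SK runs at 3.3° + (180° − 95.3°) = 88.000° from the x-axis; with |SK| = 31.6, K = S + 31.6·(cos 88.000°, sin 88.000°) = (48.025, 34.286). SK ⟂ KT; with |KT| = 14.6 on the left of SK, T = K + 14.6·(-0.99939, 0.034899) = (33.434, 34.796). So T.x = 33.434.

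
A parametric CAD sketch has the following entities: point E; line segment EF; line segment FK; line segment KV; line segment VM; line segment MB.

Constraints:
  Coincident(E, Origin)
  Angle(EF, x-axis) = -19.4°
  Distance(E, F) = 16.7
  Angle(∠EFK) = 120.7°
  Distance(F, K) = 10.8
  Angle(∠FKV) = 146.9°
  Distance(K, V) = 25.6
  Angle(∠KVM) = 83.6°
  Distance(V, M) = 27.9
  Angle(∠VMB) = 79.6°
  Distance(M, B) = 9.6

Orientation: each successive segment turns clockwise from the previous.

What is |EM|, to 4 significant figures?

31.26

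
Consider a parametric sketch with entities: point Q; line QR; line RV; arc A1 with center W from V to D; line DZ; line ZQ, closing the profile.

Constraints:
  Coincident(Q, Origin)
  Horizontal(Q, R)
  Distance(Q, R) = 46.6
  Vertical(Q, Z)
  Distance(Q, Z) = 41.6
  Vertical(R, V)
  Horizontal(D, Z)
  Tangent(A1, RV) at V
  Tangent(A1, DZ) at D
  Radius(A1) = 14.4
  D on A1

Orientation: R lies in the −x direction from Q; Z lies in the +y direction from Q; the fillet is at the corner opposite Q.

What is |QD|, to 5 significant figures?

52.606

Q is at the origin; Q and R share the same y with |QR| = 46.6 and R on the −x side, so R = (-46.600, 0.0000). Q and Z share the same x with |QZ| = 41.6 and Z on the +y side, so Z = (0.0000, 41.600). The virtual corner opposite Q is at (-46.600, 41.600). Since A1 is tangent to RV there, WV ⟂ RV and A1 meets DZ tangentially, so WD is at right angles to DZ, with radius 14.4, so the center W sits 14.4 in from both sides at W = (-32.200, 27.200). That places the tangent points at V = (-46.600, 27.200) on RV and D = (-32.200, 41.600) on DZ. Then |QD| = |D − Q| = 52.606.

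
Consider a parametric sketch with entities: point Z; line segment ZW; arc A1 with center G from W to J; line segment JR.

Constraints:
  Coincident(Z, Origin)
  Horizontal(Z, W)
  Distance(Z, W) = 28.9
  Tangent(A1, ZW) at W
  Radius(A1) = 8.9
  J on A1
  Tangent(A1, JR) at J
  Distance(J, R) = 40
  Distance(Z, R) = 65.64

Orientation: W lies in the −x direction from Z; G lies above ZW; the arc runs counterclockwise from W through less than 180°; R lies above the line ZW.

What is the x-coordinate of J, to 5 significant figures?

-22.005

Checks: |GW| = 8.900 ✓; |GJ| = 8.900 ✓; ∠(GJ, JR) = 90.00° ✓; |JR| = 40.00 ✓; |ZR| = 65.64 ✓.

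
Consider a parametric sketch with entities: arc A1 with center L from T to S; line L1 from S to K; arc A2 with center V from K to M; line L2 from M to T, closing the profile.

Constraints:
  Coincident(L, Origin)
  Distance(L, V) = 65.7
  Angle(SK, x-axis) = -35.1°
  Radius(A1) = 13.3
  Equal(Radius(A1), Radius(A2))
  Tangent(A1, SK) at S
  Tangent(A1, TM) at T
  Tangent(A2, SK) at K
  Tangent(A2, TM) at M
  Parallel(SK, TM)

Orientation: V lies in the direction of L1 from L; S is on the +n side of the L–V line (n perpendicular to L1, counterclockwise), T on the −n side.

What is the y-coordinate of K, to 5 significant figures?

-26.896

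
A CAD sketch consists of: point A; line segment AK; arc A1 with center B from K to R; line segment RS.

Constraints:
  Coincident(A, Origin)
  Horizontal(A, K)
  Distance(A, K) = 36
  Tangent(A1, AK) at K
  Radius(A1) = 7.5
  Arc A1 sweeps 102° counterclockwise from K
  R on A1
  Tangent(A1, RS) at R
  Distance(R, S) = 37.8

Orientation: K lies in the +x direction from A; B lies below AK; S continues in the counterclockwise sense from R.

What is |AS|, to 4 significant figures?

58.76

On A1, K sits at bearing 90° from B; a 102° counterclockwise sweep puts R at bearing 192°, so R = B + 7.5·(cos 192°, sin 192°) = (28.66, -9.059). Tangency of A1 to RS means the radius BR is perpendicular to RS, so RS runs along (−sin 192°, cos 192°); with |RS| = 37.8, S = (36.52, -46.03). Then |AS| = |S − A| = 58.76.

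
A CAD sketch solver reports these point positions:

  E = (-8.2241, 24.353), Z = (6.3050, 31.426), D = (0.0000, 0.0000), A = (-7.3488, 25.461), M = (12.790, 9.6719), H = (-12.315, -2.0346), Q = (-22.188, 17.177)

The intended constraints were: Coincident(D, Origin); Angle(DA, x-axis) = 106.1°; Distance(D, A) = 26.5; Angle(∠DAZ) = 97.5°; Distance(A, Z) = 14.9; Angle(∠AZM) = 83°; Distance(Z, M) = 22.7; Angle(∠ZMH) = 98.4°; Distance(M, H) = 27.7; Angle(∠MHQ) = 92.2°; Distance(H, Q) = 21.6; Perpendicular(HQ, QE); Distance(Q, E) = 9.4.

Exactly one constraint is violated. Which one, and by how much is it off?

Distance(Q, E) = 9.4 — off by 6.30.

D = (0.00, 0.00) ✓; DA at 106.1° ✓; |DA| = 26.50 ✓; ∠DAZ = 97.50° ✓; |AZ| = 14.90 ✓; ∠AZM = 83.00° ✓; |ZM| = 22.70 ✓; ∠ZMH = 98.40° ✓; |MH| = 27.70 ✓; ∠MHQ = 92.20° ✓; |HQ| = 21.60 ✓; ∠(HQ, QE) = 90.00° ✓; |QE| = 15.70 ✗.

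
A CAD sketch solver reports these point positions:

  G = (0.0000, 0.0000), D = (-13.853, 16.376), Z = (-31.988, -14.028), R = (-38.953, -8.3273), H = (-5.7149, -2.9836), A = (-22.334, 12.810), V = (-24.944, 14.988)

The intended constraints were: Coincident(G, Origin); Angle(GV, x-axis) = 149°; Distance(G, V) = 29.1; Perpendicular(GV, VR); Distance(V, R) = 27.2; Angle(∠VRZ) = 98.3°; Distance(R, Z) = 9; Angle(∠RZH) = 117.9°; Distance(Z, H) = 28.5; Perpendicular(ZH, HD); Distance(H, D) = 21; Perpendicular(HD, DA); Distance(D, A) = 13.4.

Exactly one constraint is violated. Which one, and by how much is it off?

Distance(D, A) = 13.4 — off by 4.20.

G = (0.00, 0.00) ✓; GV at 149.0° ✓; |GV| = 29.10 ✓; ∠(GV, VR) = 90.00° ✓; |VR| = 27.20 ✓; ∠VRZ = 98.30° ✓; |RZ| = 9.001 ✓; ∠RZH = 117.9° ✓; |ZH| = 28.50 ✓; ∠(ZH, HD) = 90.00° ✓; |HD| = 21.00 ✓; ∠(HD, DA) = 90.01° ✓; |DA| = 9.200 ✗.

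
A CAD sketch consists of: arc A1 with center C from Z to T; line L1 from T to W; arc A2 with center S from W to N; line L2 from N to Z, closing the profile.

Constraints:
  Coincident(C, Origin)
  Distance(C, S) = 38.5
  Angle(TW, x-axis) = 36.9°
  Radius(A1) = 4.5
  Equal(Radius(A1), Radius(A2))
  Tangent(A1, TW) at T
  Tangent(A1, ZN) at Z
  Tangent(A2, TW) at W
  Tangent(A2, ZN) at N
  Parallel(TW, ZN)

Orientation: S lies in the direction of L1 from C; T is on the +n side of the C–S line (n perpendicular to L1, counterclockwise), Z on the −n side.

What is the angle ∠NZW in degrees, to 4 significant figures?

13.16°

The slot axis is L1's direction at 36.9°, so u = (cos 36.9°, sin 36.9°) = (0.7997, 0.6004) and n = (−sin 36.9°, cos 36.9°) = (-0.6004, 0.7997). C is at the origin and S lies 38.5 along u from C, so S = 38.5·u = (30.79, 23.12). Tangency of A1 to both parallel lines with radius 4.5 puts T and Z at C ± 4.5·n: T = (-2.702, 3.599), Z = (2.702, -3.599). Equal radii place W and N the same way about S: W = S + 4.5·n = (28.09, 26.71), N = S − 4.5·n = (33.49, 19.52). Then cos ∠NZW = ZN·ZW / (|ZN||ZW|), giving 13.16°.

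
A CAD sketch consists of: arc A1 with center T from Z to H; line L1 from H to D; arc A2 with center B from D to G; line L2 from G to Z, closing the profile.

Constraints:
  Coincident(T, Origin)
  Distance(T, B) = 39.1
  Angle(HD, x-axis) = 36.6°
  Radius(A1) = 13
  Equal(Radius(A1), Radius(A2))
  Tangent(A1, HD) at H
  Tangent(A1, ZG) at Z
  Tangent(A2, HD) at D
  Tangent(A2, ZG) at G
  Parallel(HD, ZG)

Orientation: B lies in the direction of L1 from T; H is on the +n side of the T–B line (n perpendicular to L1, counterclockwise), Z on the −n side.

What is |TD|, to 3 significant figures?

41.2

Tangency of A1 to both parallel lines with radius 13.0 puts H and Z at T ± 13.0·n: H = (-7.75, 10.4), Z = (7.75, -10.4). Equal radii place D and G the same way about B: D = B + 13.0·n = (23.6, 33.7), G = B − 13.0·n = (39.1, 12.9). Then |TD| = |D − T| = 41.2.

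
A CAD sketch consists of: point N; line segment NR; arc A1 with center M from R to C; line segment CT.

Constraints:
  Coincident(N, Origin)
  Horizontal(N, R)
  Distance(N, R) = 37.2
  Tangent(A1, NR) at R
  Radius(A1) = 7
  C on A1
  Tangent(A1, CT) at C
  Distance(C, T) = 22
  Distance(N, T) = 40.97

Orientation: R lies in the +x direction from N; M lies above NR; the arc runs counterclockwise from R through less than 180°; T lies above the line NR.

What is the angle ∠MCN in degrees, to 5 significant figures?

22.972°

Checks: N = (0.00, 0.00) ✓; ∠(MR, RN) = 90.00° ✓; |MC| = 7.000 ✓; ∠(MC, CT) = 90.00° ✓; |CT| = 22.00 ✓; |NT| = 40.97 ✓.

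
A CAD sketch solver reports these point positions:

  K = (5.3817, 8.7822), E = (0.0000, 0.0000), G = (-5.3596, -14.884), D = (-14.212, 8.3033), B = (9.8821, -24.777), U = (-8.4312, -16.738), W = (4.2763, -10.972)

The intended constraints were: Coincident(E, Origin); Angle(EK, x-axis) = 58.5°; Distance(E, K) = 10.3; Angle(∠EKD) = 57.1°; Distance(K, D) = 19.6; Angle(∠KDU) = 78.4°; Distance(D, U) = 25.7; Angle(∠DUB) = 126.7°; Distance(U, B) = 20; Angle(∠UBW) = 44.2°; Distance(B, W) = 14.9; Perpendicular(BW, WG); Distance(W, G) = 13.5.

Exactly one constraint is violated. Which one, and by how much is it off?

Distance(W, G) = 13.5 — off by 3.10.

E = (0.00, 0.00) ✓; EK at 58.50° ✓; |EK| = 10.30 ✓; ∠EKD = 57.10° ✓; |KD| = 19.60 ✓; ∠KDU = 78.40° ✓; |DU| = 25.70 ✓; ∠DUB = 126.7° ✓; |UB| = 20.00 ✓; ∠UBW = 44.20° ✓; |BW| = 14.90 ✓; ∠(BW, WG) = 90.00° ✓; |WG| = 10.40 ✗.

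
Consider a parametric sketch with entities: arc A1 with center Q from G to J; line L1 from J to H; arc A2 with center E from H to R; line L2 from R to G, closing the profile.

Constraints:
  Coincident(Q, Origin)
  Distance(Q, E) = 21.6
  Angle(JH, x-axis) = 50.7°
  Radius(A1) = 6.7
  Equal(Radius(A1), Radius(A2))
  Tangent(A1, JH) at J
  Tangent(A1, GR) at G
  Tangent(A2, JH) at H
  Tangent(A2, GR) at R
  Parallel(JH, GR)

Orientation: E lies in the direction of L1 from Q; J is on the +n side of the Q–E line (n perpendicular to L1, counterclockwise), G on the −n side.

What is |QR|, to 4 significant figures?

22.62

The slot axis is L1's direction at 50.7°, so u = (cos 50.7°, sin 50.7°) = (0.6334, 0.7738) and n = (−sin 50.7°, cos 50.7°) = (-0.7738, 0.6334). Q is at the origin and E lies 21.6 along u from Q, so E = 21.6·u = (13.68, 16.71). Tangency of A1 to both parallel lines with radius 6.7 puts J and G at Q ± 6.7·n: J = (-5.185, 4.244), G = (5.185, -4.244). Equal radii place H and R the same way about E: H = E + 6.7·n = (8.496, 20.96), R = E − 6.7·n = (18.87, 12.47). Then |QR| = |R − Q| = 22.62.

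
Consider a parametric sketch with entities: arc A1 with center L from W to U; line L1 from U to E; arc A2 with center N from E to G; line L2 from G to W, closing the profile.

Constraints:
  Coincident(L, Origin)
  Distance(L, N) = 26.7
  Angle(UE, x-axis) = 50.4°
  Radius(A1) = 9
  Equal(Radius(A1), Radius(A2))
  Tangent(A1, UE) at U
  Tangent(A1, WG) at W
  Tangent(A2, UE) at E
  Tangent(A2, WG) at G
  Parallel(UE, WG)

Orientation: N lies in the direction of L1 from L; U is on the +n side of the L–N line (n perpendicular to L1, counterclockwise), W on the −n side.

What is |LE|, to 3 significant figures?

28.2

The slot axis is L1's direction at 50.4°, so u = (cos 50.4°, sin 50.4°) = (0.637, 0.771) and n = (−sin 50.4°, cos 50.4°) = (-0.771, 0.637). L is at the origin and N lies 26.7 along u from L, so N = 26.7·u = (17.0, 20.6). Tangency of A1 to both parallel lines with radius 9.0 puts U and W at L ± 9.0·n: U = (-6.93, 5.74), W = (6.93, -5.74). Equal radii place E and G the same way about N: E = N + 9.0·n = (10.1, 26.3), G = N − 9.0·n = (24.0, 14.8). Then |LE| = |E − L| = 28.2.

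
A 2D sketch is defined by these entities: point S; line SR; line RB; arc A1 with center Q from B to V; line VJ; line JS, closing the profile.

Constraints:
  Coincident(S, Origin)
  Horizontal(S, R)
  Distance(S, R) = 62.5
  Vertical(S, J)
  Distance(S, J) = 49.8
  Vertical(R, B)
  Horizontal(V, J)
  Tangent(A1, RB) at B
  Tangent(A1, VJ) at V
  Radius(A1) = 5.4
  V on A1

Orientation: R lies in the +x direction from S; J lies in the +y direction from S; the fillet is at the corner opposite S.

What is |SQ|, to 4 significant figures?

72.33

S and J share the same x with |SJ| = 49.8 and J on the +y side, so J = (0.000, 49.80). The virtual corner opposite S is at (62.50, 49.80). A1 meets RB tangentially, so QB is at right angles to RB and tangency of A1 to VJ means the radius QV is perpendicular to VJ, with radius 5.4, so the center Q sits 5.4 in from both sides at Q = (57.10, 44.40). Then |SQ| = |Q − S| = 72.33.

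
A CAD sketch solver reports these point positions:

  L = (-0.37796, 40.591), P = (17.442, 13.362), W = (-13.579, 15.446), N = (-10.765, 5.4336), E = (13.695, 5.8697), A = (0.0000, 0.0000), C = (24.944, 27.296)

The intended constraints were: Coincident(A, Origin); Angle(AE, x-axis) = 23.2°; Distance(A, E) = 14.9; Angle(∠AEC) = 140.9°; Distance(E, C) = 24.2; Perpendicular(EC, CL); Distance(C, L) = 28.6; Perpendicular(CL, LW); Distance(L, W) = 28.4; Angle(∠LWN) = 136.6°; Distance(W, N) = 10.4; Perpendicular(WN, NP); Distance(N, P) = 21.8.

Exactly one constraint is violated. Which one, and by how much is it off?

Distance(N, P) = 21.8 — off by 7.50.

A = (0.00, 0.00) ✓; AE at 23.20° ✓; |AE| = 14.90 ✓; ∠AEC = 140.9° ✓; |EC| = 24.20 ✓; ∠(EC, CL) = 90.00° ✓; |CL| = 28.60 ✓; ∠(CL, LW) = 90.00° ✓; |LW| = 28.40 ✓; ∠LWN = 136.6° ✓; |WN| = 10.40 ✓; ∠(WN, NP) = 90.00° ✓; |NP| = 29.30 ✗.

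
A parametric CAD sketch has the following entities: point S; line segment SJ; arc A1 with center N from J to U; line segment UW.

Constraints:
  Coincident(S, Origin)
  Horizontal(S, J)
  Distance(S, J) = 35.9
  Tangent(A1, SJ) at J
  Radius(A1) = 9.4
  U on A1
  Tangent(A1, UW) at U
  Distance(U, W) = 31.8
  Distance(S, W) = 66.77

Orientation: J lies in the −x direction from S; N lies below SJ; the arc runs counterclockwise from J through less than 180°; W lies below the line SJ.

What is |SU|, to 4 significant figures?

44.96

S is at the origin; S and J share the same y with |SJ| = 35.9 and J on the −x side, so J = (-35.90, 0.000). The tangent condition forces NJ to be normal to SJ, so N = J + (0, -9.4) = (-35.90, -9.400). Since NU ⟂ UW (tangency), |NW| = √(9.4² + 31.8²) = 33.16 regardless of where U sits on A1. So W lies on both circle(S, 66.77) and circle(N, 33.16); the below-SJ intersection is W = (-56.74, -35.19). U is the foot of the tangent from W: U = (-44.59, -5.806).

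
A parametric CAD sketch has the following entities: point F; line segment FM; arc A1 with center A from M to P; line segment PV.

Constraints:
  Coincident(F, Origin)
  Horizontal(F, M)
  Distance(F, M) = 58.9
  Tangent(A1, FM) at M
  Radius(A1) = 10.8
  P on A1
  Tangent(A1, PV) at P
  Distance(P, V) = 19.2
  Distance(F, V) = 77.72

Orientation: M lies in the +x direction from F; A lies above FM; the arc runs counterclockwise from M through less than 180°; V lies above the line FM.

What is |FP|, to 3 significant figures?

70.2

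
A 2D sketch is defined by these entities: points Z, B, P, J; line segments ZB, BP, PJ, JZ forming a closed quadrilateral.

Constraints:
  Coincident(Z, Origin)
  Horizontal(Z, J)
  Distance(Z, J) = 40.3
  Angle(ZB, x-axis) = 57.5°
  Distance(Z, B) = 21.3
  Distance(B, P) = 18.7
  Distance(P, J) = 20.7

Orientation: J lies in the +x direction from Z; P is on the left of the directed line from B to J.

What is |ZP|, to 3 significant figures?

35.1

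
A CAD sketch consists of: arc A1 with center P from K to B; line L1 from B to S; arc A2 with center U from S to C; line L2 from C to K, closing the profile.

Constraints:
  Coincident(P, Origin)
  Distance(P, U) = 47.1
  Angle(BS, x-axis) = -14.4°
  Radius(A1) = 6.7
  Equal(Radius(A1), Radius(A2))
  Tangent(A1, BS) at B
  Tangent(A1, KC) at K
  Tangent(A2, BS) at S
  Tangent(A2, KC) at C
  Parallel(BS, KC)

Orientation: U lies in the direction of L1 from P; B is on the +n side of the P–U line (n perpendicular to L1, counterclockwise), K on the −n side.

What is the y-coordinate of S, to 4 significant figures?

-5.224

Tangency of A1 to both parallel lines with radius 6.7 puts B and K at P ± 6.7·n: B = (1.666, 6.490), K = (-1.666, -6.490). Equal radii place S and C the same way about U: S = U + 6.7·n = (47.29, -5.224), C = U − 6.7·n = (43.95, -18.20). So S.y = -5.224.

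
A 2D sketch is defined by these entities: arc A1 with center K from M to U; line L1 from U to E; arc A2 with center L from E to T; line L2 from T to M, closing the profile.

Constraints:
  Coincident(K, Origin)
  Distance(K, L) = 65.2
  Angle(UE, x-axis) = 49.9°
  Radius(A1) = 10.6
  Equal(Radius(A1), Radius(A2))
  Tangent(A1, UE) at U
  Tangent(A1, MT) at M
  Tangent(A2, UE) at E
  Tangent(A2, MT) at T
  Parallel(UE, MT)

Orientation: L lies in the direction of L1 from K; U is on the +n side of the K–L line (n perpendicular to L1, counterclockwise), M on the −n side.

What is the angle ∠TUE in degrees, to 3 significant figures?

18.0°

Tangency of A1 to both parallel lines with radius 10.6 puts U and M at K ± 10.6·n: U = (-8.11, 6.83), M = (8.11, -6.83). Equal radii place E and T the same way about L: E = L + 10.6·n = (33.9, 56.7), T = L − 10.6·n = (50.1, 43.0). Then cos ∠TUE = UT·UE / (|UT||UE|), giving 18.0°.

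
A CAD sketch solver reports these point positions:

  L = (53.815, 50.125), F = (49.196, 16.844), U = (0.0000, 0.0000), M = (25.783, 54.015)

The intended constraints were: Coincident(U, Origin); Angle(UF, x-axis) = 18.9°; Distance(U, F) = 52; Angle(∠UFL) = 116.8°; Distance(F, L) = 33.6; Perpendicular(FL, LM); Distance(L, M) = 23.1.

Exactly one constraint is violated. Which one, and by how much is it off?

Distance(L, M) = 23.1 — off by 5.20.

U = (0.00, 0.00) ✓; UF at 18.90° ✓; |UF| = 52.00 ✓; ∠UFL = 116.8° ✓; |FL| = 33.60 ✓; ∠(FL, LM) = 90.00° ✓; |LM| = 28.30 ✗.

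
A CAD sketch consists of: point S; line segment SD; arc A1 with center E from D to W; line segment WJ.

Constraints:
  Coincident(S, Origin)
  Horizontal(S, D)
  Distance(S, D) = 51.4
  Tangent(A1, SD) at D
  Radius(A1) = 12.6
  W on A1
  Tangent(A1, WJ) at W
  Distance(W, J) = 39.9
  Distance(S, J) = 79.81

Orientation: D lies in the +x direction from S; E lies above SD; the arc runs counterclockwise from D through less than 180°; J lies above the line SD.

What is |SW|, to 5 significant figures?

65.452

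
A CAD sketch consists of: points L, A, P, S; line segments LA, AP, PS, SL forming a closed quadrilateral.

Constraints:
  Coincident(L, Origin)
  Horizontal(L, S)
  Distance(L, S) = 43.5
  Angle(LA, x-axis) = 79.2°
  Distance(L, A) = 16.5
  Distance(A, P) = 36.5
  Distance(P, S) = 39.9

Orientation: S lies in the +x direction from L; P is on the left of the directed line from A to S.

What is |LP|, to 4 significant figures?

49.99

L is at the origin; L and S share the same y with |LS| = 43.5 and S in +x, so S = (43.5, 0). LA runs at 79.2° with |LA| = 16.5, so A = (3.092, 16.21). P is determined by |AP| = 36.5 and |PS| = 39.9 together: it lies at the intersection of circle(A, 36.5) and circle(S, 39.9). With |AS| = 43.54, the foot of the radical line on AS is 18.79 from A and the perpendicular offset is √(36.5² − 18.79²) = 31.29. Taking the left-of-AS solution: P = (32.18, 38.26).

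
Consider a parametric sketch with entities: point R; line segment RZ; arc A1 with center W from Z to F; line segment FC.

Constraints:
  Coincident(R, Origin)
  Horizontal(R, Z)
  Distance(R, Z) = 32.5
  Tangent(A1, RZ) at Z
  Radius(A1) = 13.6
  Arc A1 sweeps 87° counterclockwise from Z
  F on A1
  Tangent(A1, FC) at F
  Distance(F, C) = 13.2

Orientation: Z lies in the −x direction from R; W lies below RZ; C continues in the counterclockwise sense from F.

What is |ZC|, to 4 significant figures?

29.72

R is at the origin; R and Z share the same y with |RZ| = 32.5 and Z on the −x side, so Z = (-32.50, 0.000). A1 meets RZ tangentially, so WZ is at right angles to RZ, so W = Z + (0, -13.6) = (-32.50, -13.60). On A1, Z sits at bearing 90° from W; an 87° counterclockwise sweep puts F at bearing 177°, so F = W + 13.6·(cos 177°, sin 177°) = (-46.08, -12.89). A1 meets FC tangentially, so WF is at right angles to FC, so FC runs along (−sin 177°, cos 177°); with |FC| = 13.2, C = (-46.77, -26.07). Then |ZC| = |C − Z| = 29.72.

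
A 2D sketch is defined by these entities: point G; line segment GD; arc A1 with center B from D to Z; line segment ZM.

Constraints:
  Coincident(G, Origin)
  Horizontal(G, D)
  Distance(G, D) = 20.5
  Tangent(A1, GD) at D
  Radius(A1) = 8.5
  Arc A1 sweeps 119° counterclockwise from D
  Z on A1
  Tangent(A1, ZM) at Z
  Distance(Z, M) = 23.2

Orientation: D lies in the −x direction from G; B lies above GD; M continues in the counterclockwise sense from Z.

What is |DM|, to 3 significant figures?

33.1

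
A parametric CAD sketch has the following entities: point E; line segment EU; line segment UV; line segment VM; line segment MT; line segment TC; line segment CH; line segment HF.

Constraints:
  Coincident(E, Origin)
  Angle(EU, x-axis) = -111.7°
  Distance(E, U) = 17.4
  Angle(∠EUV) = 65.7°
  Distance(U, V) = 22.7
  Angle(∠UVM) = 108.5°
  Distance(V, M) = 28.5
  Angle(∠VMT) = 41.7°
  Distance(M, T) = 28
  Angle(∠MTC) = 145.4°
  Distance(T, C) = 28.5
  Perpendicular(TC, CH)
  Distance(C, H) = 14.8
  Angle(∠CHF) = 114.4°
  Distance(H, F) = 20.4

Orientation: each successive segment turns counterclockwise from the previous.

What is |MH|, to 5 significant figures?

51.560

∠MTC = 145.4° gives TC at -113.00° from the x-axis; with |TC| = 28.5, C = (-10.726, -28.965). TC ⟂ CH, so CH runs at -23.000°; with |CH| = 14.8, H = (2.8973, -34.748). Then |MH| = |H − M| = 51.560.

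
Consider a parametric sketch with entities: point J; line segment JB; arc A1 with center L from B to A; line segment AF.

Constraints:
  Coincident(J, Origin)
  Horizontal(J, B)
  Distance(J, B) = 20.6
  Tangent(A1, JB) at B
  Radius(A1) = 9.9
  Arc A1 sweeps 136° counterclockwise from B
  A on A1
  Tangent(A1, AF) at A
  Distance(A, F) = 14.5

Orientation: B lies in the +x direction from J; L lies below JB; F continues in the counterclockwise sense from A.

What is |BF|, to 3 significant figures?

27.3

J is at the origin; J and B share the same y with |JB| = 20.6 and B on the +x side, so B = (20.6, 0.00). A1 meets JB tangentially, so LB is at right angles to JB, so L = B + (0, -9.9) = (20.6, -9.90). On A1, B sits at bearing 90° from L; a 136° counterclockwise sweep puts A at bearing 226°, so A = L + 9.9·(cos 226°, sin 226°) = (13.7, -17.0). Tangency of A1 to AF means the radius LA is perpendicular to AF, so AF runs along (−sin 226°, cos 226°); with |AF| = 14.5, F = (24.2, -27.1). Then |BF| = |F − B| = 27.3.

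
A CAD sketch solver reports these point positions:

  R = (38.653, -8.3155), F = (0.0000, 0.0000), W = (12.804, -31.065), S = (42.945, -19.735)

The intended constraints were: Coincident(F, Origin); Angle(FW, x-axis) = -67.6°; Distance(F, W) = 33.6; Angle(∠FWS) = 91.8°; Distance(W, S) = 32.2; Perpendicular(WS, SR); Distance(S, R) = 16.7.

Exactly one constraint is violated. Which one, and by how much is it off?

Distance(S, R) = 16.7 — off by 4.50.

F = (0.00, 0.00) ✓; FW at -67.60° ✓; |FW| = 33.60 ✓; ∠FWS = 91.80° ✓; |WS| = 32.20 ✓; ∠(WS, SR) = 90.00° ✓; |SR| = 12.20 ✗.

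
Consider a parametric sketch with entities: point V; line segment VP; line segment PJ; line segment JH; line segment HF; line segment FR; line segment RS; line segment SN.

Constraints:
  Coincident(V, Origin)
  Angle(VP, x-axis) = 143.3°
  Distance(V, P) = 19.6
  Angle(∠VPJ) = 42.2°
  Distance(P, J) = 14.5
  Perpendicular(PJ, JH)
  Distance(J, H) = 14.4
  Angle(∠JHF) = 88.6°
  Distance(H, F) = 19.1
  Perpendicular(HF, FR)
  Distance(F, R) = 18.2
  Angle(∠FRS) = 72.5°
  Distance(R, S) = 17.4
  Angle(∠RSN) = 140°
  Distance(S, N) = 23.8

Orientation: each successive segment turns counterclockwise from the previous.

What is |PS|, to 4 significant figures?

12.39

HF is perpendicular to FR, so FR runs at -167.5°; with |FR| = 18.2, R = (-20.70, 14.97). ∠FRS = 72.5° gives RS at -60.00° from the x-axis; with |RS| = 17.4, S = (-12.00, -0.1038). Then |PS| = |S − P| = 12.39.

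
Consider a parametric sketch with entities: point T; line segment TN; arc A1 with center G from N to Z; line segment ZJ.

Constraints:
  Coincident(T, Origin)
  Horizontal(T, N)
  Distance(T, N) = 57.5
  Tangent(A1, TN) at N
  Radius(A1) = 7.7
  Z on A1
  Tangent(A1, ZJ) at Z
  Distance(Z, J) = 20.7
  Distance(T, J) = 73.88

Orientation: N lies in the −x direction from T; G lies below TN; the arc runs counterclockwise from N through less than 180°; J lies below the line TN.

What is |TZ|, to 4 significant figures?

65.37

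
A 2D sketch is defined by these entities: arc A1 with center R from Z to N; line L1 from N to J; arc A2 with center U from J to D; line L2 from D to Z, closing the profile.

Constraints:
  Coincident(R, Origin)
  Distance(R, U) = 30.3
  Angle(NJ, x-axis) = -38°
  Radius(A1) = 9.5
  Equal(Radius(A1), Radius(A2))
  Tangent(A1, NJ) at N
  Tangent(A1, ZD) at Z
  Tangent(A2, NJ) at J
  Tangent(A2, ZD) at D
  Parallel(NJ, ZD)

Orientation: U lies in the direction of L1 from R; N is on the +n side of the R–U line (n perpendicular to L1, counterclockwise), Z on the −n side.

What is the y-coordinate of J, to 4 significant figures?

-11.17

The slot axis is L1's direction at -38.0°, so u = (cos -38.0°, sin -38.0°) = (0.7880, -0.6157) and n = (−sin -38.0°, cos -38.0°) = (0.6157, 0.7880). R is at the origin and U lies 30.3 along u from R, so U = 30.3·u = (23.88, -18.65). Tangency of A1 to both parallel lines with radius 9.5 puts N and Z at R ± 9.5·n: N = (5.849, 7.486), Z = (-5.849, -7.486). Equal radii place J and D the same way about U: J = U + 9.5·n = (29.73, -11.17), D = U − 9.5·n = (18.03, -26.14). So J.y = -11.17.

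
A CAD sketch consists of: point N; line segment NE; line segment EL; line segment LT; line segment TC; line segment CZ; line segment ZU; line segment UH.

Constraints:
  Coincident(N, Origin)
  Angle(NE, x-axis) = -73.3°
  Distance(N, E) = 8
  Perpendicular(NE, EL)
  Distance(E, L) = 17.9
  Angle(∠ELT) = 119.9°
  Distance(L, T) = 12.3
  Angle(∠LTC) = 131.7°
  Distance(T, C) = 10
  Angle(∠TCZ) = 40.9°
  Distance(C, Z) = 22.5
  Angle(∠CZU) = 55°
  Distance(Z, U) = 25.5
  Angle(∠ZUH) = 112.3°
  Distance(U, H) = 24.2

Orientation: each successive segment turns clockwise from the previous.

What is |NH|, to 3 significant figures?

46.2

N is at the origin; NE runs at -73.3° with length 8.0, so E = (2.30, -7.66). The perpendicularity gives EL at right angles to NE, so EL runs at -163°; with |EL| = 17.9, L = (-14.8, -12.8). ∠ELT = 119.9° gives LT at 137° from the x-axis; with |LT| = 12.3, T = (-23.8, -4.36). ∠LTC = 131.7° gives TC at 88.3° from the x-axis; with |TC| = 10.0, C = (-23.5, 5.64). ∠TCZ = 40.9° gives CZ at -50.8° from the x-axis; with |CZ| = 22.5, Z = (-9.27, -11.8). ∠CZU = 55.0° gives ZU at -176° from the x-axis; with |ZU| = 25.5, U = (-34.7, -13.7). ∠ZUH = 112.3° gives UH at 116° from the x-axis; with |UH| = 24.2, H = (-45.5, 7.99). Then |NH| = |H − N| = 46.2.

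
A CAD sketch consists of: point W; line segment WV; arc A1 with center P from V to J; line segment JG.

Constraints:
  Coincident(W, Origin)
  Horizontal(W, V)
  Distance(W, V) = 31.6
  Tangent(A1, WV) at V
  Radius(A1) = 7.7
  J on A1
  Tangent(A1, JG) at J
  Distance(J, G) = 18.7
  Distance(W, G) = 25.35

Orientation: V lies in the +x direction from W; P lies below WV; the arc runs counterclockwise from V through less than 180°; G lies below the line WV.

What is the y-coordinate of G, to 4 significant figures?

-20.01

W is at the origin; WV is horizontal with |WV| = 31.6 and V on the +x side, so V = (31.60, 0.000). Tangency of A1 to WV means the radius PV is perpendicular to WV, so P = V + (0, -7.7) = (31.60, -7.700). Since PJ ⟂ JG (tangency), |PG| = √(7.7² + 18.7²) = 20.22 regardless of where J sits on A1. So G lies on both circle(W, 25.35) and circle(P, 20.22); the below-WV intersection is G = (15.56, -20.01). J is the foot of the tangent from G: J = (24.94, -3.837).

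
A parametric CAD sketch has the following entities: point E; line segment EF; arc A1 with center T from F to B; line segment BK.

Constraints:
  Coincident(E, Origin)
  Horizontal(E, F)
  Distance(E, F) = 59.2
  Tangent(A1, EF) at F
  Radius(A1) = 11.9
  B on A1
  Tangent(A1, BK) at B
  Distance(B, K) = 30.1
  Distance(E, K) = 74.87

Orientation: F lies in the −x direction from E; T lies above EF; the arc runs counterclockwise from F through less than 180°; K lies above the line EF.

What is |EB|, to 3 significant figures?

51.1

Checks: |TB| = 11.90 ✓; ∠(TB, BK) = 90.00° ✓; |BK| = 30.10 ✓; |EK| = 74.87 ✓.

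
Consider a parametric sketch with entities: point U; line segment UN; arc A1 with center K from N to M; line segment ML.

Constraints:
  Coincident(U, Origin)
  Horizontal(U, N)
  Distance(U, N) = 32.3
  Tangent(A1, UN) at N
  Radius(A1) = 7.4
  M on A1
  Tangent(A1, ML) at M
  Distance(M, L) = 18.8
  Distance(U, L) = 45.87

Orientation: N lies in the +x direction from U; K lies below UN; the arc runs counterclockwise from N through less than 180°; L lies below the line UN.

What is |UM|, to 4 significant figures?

28.72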